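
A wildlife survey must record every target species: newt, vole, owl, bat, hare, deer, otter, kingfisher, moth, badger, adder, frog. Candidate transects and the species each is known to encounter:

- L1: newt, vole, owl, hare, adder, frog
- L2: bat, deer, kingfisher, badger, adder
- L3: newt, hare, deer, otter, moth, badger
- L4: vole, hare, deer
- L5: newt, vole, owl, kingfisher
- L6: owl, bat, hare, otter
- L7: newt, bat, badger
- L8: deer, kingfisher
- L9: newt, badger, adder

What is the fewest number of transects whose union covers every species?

L1, L2, L3 together cover {newt, vole, owl, bat, hare, deer, otter, kingfisher, moth, badger, adder, frog} — every species.
No 2 of the 9 transects cover everything (all 36 pairs fall short), so 3 is minimum.

3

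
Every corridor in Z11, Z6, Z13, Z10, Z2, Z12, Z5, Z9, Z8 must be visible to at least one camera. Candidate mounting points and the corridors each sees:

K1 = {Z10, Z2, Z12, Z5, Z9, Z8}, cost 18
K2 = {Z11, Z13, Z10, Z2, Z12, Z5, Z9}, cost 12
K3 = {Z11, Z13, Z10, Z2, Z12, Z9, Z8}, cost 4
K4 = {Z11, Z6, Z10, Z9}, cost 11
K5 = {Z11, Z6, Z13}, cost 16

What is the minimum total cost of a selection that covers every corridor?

27

K2, K3, K4 cover every corridor at cost 12 + 4 + 11 = 27.
Any cover uses at least 2 camera mounts; among all covering selections none totals below 27.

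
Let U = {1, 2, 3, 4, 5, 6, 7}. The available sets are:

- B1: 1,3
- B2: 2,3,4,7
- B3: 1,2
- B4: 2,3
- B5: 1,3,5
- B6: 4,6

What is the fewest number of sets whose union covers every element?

B2, B5, B6 together cover {1, 2, 3, 4, 5, 6, 7} — every element.
No 2 of the 6 sets cover everything (all 15 pairs fall short), so 3 is minimum.

3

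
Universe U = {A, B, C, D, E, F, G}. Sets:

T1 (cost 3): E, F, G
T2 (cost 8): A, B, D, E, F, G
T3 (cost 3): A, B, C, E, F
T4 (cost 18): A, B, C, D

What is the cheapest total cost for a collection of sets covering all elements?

T2, T3 cover every element at cost 8 + 3 = 11.
Any cover uses at least 2 sets; among all covering selections none totals below 11.

11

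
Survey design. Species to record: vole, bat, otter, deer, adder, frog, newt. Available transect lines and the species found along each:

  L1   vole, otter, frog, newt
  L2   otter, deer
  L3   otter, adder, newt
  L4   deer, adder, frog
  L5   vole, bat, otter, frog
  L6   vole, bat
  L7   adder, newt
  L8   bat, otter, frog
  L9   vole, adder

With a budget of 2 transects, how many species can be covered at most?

Choosing L1, L4 covers {vole, otter, deer, adder, frog, newt} — 6 species.
No choice of 2 transects does better; here bat is left uncovered.

6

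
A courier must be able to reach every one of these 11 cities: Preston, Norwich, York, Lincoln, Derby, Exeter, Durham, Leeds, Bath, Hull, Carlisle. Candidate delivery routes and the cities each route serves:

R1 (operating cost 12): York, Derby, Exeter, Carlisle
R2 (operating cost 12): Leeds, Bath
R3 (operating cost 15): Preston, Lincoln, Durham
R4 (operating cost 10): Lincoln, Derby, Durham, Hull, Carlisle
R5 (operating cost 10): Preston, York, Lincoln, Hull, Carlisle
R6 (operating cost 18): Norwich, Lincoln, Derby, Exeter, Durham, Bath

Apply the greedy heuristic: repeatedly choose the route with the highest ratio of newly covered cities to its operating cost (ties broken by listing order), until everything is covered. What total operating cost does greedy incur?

Pick 1: R4 adds 5 new (Lincoln, Derby, Durham, Hull, Carlisle) at operating cost 10 (ratio 5/10).
Pick 2: R5 adds 2 new (Preston, York) at operating cost 10 (ratio 2/10).
Pick 3: R2 adds 2 new (Leeds, Bath) at operating cost 12 (ratio 2/12).
Pick 4: R6 adds 2 new (Norwich, Exeter) at operating cost 18 (ratio 2/18).
Greedy total operating cost: 10 + 10 + 12 + 18 = 50. (The true optimum is 40, so greedy overshoots here.)

50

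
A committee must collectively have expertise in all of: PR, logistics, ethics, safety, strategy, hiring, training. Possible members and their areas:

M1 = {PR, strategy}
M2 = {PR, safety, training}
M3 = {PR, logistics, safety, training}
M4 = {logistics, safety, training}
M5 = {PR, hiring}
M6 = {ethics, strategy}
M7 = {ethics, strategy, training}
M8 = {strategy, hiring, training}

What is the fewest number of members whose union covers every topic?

M3, M5, M6 together cover {PR, logistics, ethics, safety, strategy, hiring, training} — every topic.
No 2 of the 8 members cover everything (all 28 pairs fall short), so 3 is minimum.

3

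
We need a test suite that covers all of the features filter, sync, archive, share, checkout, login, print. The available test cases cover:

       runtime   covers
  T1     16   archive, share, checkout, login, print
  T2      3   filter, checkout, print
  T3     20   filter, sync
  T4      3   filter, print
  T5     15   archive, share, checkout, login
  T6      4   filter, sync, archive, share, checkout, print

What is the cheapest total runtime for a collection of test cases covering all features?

19

T5, T6 cover every feature at runtime 15 + 4 = 19.
Any cover uses at least 2 test cases; among all covering selections none totals below 19.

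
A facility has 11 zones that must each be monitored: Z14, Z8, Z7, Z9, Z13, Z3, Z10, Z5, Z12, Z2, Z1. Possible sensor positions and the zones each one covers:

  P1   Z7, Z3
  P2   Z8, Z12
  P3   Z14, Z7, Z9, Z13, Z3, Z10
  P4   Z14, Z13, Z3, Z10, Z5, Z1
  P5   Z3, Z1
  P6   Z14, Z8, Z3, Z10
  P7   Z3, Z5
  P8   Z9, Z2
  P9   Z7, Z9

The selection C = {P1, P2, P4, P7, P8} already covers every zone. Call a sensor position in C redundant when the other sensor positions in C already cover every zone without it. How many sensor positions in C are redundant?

1

Drop P1: Z7 uncovered — not redundant.
Drop P2: Z8, Z12 uncovered — not redundant.
Drop P4: Z14, Z13, Z10, Z1 uncovered — not redundant.
Drop P7: the rest still cover every zone — redundant.
Drop P8: Z9, Z2 uncovered — not redundant.
1 redundant: P7.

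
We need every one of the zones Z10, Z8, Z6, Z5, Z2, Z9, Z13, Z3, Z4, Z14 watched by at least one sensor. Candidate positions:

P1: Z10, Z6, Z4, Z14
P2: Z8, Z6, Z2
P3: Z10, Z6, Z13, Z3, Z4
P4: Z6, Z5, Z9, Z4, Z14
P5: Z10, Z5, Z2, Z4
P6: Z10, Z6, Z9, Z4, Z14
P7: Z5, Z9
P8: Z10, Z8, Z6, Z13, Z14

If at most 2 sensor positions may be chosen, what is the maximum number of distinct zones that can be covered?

Choosing P3, P4 covers {Z10, Z6, Z5, Z9, Z13, Z3, Z4, Z14} — 8 zones.
No choice of 2 sensor positions does better; here Z8, Z2 are left uncovered.

8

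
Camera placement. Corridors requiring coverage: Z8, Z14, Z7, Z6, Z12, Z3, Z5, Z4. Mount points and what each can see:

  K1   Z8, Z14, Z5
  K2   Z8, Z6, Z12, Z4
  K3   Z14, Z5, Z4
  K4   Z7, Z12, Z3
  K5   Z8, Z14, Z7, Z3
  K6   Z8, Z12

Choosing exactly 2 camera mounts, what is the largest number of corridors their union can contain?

7

Choosing K2, K5 covers {Z8, Z14, Z7, Z6, Z12, Z3, Z4} — 7 corridors.
No choice of 2 camera mounts does better; here Z5 is left uncovered.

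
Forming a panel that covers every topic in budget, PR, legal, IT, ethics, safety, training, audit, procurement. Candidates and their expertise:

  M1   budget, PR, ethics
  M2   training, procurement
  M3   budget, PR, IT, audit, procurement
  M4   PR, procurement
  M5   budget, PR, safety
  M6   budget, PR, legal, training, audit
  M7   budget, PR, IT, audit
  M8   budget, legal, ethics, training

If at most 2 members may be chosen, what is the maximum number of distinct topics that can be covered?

Choosing M3, M8 covers {budget, PR, legal, IT, ethics, training, audit, procurement} — 8 topics.
No choice of 2 members does better; here safety is left uncovered.

8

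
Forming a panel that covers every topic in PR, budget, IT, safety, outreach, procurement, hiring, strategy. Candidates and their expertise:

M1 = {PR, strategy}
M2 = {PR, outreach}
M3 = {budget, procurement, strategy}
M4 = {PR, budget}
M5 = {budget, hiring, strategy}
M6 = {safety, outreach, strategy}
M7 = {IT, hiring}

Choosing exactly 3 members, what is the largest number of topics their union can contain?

Choosing M2, M3, M7 covers {PR, budget, IT, outreach, procurement, hiring, strategy} — 7 topics.
No choice of 3 members does better; here safety is left uncovered.

7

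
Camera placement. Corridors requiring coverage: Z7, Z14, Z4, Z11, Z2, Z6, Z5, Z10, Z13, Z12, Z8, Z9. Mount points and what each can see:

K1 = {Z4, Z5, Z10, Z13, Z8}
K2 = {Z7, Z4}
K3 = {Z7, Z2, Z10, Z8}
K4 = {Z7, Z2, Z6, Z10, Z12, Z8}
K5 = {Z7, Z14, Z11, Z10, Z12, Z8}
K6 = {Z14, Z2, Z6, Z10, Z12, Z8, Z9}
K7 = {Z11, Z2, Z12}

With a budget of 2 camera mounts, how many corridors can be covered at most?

10

Choosing K1, K6 covers {Z14, Z4, Z2, Z6, Z5, Z10, Z13, Z12, Z8, Z9} — 10 corridors.
No choice of 2 camera mounts does better; here Z7, Z11 are left uncovered.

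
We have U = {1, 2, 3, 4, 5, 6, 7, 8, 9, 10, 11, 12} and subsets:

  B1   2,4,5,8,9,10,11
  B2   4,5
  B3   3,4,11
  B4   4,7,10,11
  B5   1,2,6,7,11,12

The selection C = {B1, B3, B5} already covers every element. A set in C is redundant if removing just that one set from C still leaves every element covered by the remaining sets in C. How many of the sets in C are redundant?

0

Drop B1: 5, 8, 9, 10 uncovered — not redundant.
Drop B3: 3 uncovered — not redundant.
Drop B5: 1, 6, 7, 12 uncovered — not redundant.
None of the sets in C is redundant.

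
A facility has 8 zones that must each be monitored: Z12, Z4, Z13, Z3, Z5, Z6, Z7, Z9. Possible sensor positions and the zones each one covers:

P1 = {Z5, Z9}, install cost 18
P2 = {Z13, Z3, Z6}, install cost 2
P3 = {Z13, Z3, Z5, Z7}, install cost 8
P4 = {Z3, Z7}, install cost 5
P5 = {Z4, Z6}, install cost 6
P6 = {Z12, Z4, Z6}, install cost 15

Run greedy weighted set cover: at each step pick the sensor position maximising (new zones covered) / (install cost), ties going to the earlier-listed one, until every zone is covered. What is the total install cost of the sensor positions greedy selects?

49

Pick 1: P2 adds 3 new (Z13, Z3, Z6) at install cost 2 (ratio 3/2).
Pick 2: P3 adds 2 new (Z5, Z7) at install cost 8 (ratio 2/8).
Pick 3: P5 adds 1 new (Z4) at install cost 6 (ratio 1/6).
Pick 4: P6 adds 1 new (Z12) at install cost 15 (ratio 1/15).
Pick 5: P1 adds 1 new (Z9) at install cost 18 (ratio 1/18).
Greedy total install cost: 2 + 8 + 6 + 15 + 18 = 49. (The true optimum is 40, so greedy overshoots here.)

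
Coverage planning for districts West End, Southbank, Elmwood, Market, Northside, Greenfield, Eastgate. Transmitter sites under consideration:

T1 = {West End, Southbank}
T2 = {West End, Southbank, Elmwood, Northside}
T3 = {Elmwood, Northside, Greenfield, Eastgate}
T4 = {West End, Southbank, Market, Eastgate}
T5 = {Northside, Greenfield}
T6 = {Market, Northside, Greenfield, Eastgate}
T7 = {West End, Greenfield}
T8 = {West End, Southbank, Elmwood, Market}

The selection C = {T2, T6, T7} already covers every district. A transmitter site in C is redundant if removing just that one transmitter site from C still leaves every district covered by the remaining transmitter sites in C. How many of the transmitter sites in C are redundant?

1

Drop T2: Southbank, Elmwood uncovered — not redundant.
Drop T6: Market, Eastgate uncovered — not redundant.
Drop T7: the rest still cover every district — redundant.
1 redundant: T7.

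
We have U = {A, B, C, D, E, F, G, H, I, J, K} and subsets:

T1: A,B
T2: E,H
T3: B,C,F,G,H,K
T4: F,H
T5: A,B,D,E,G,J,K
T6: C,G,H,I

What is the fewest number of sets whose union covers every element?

T3, T5, T6 together cover {A, B, C, D, E, F, G, H, I, J, K} — every element.
No 2 of the 6 sets cover everything (all 15 pairs fall short), so 3 is minimum.

3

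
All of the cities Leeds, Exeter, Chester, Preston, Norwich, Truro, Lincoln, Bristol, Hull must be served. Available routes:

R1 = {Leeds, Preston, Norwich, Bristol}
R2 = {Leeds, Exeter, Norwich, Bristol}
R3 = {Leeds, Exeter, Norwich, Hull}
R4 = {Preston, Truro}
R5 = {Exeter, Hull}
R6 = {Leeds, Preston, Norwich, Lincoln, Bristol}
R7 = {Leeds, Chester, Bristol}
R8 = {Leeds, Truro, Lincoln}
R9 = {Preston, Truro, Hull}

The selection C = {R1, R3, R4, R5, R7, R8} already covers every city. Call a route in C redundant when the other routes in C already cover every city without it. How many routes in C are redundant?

Drop R1: the rest still cover every city — redundant.
Drop R3: the rest still cover every city — redundant.
Drop R4: the rest still cover every city — redundant.
Drop R5: the rest still cover every city — redundant.
Drop R7: Chester uncovered — not redundant.
Drop R8: Lincoln uncovered — not redundant.
4 redundant: R1, R3, R4, R5.

4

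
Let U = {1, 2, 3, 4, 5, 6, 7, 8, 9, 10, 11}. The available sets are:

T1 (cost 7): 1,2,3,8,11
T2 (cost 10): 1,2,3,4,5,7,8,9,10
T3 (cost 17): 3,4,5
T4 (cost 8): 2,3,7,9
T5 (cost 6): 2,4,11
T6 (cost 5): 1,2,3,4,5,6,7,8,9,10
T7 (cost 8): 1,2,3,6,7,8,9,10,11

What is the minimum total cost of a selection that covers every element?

T5, T6 cover every element at cost 6 + 5 = 11.
Any cover uses at least 2 sets; among all covering selections none totals below 11.

11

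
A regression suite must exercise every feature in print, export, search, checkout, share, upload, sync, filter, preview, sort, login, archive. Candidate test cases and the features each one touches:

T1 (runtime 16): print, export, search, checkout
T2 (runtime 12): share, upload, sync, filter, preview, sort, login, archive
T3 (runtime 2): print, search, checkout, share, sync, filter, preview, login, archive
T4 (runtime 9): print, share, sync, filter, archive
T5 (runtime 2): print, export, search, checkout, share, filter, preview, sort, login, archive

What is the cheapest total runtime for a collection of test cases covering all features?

T2, T5 cover every feature at runtime 12 + 2 = 14.
Any cover uses at least 2 test cases; among all covering selections none totals below 14.

14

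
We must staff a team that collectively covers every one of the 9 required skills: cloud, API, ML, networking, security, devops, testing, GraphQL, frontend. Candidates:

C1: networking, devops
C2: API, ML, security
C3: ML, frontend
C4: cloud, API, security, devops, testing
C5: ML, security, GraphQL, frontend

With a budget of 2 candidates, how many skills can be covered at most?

Choosing C4, C5 covers {cloud, API, ML, security, devops, testing, GraphQL, frontend} — 8 skills.
No choice of 2 candidates does better; here networking is left uncovered.

8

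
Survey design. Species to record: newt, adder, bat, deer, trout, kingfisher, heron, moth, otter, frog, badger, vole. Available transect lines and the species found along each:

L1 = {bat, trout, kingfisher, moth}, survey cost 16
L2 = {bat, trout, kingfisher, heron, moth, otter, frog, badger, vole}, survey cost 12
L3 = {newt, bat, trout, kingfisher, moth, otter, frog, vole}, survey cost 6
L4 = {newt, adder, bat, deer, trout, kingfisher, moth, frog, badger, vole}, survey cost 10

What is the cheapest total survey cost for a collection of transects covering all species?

22

L2, L4 cover every species at survey cost 12 + 10 = 22.
Any cover uses at least 2 transects; among all covering selections none totals below 22.
Greedy by coverage-per-survey cost would pick L3, L4, L2 for 28 — worse than the optimum 22.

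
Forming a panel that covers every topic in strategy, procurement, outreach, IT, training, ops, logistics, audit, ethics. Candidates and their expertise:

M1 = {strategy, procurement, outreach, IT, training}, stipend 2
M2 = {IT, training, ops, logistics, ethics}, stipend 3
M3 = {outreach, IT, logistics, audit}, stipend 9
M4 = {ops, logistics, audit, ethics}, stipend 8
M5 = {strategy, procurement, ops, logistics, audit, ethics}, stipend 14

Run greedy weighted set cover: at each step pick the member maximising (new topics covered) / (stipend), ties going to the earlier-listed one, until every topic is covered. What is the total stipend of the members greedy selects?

Pick 1: M1 adds 5 new (strategy, procurement, outreach, IT, training) at stipend 2 (ratio 5/2).
Pick 2: M2 adds 3 new (ops, logistics, ethics) at stipend 3 (ratio 3/3).
Pick 3: M4 adds 1 new (audit) at stipend 8 (ratio 1/8).
Greedy total stipend: 2 + 3 + 8 = 13. (The true optimum is 10, so greedy overshoots here.)

13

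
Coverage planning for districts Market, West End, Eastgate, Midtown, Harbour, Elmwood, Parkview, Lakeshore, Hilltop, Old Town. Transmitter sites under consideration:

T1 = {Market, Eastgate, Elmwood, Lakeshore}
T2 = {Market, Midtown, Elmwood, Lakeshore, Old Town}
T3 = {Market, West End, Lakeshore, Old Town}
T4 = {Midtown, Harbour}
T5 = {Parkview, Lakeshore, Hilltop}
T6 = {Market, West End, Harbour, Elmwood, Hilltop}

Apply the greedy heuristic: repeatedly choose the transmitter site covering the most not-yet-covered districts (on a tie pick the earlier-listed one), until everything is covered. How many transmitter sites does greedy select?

Pick 1: T2 covers 5 new districts (Market, Midtown, Elmwood, Lakeshore, Old Town).
Pick 2: T6 covers 3 new districts (West End, Harbour, Hilltop).
Pick 3: T1 covers 1 new districts (Eastgate).
Pick 4: T5 covers 1 new districts (Parkview).
Greedy uses 4 transmitter sites.

4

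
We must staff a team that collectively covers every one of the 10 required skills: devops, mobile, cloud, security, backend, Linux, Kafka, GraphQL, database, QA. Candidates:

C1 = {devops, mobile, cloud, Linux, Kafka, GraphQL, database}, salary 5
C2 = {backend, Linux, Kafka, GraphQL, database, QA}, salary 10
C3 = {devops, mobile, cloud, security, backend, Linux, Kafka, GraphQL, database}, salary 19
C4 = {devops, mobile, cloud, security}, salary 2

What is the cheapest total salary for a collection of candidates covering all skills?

C2, C4 cover every skill at salary 10 + 2 = 12.
Any cover uses at least 2 candidates; among all covering selections none totals below 12.
Greedy by coverage-per-salary would pick C4, C1, C2 for 17 — worse than the optimum 12.

12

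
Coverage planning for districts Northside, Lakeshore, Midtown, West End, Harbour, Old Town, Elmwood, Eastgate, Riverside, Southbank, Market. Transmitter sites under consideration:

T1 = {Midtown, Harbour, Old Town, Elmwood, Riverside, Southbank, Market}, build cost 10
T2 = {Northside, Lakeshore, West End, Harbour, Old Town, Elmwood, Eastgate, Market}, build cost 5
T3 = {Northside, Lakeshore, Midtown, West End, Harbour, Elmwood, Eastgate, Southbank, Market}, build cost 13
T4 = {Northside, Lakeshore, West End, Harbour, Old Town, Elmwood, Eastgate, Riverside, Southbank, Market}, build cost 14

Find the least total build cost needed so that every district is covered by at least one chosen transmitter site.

T1, T2 cover every district at build cost 10 + 5 = 15.
Any cover uses at least 2 transmitter sites; among all covering selections none totals below 15.

15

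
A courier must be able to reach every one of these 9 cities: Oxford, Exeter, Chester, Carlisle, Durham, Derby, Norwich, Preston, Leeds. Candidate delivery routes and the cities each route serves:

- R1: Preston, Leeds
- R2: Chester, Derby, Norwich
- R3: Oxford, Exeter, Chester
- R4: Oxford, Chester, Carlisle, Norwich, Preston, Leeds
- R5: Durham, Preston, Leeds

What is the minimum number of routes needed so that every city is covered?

4

R2, R3, R4, R5 together cover {Oxford, Exeter, Chester, Carlisle, Durham, Derby, Norwich, Preston, Leeds} — every city.
No 3 of the 5 routes cover everything (all 10 triples fall short), so 4 is minimum.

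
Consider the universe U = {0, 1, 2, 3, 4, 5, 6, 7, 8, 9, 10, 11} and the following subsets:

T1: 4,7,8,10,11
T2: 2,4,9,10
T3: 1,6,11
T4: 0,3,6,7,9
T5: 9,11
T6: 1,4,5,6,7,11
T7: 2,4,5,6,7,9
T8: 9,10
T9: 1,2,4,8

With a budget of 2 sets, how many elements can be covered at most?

9

Choosing T1, T4 covers {0, 3, 4, 6, 7, 8, 9, 10, 11} — 9 elements.
No choice of 2 sets does better; here 1, 2, 5 are left uncovered.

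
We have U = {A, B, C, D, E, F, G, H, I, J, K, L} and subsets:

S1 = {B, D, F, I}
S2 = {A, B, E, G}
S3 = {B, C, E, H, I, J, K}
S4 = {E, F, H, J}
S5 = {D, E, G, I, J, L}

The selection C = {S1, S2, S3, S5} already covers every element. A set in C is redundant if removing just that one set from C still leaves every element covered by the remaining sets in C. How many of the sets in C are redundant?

Drop S1: F uncovered — not redundant.
Drop S2: A uncovered — not redundant.
Drop S3: C, H, K uncovered — not redundant.
Drop S5: L uncovered — not redundant.
None of the sets in C is redundant.

0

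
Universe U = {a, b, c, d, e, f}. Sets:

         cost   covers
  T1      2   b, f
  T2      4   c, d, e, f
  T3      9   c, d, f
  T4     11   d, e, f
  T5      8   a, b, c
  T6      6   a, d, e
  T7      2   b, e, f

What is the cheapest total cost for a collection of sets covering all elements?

12

T2, T5 cover every element at cost 4 + 8 = 12.
Any cover uses at least 2 sets; among all covering selections none totals below 12.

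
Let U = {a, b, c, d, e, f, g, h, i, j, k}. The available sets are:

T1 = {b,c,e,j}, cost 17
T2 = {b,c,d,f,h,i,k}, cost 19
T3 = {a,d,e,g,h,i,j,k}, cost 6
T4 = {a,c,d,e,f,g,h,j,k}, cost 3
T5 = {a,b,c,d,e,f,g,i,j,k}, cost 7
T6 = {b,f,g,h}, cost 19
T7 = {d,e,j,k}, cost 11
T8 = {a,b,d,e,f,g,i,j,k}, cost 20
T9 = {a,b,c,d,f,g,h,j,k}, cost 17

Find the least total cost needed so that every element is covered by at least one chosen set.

10

T4, T5 cover every element at cost 3 + 7 = 10.
Any cover uses at least 2 sets; among all covering selections none totals below 10.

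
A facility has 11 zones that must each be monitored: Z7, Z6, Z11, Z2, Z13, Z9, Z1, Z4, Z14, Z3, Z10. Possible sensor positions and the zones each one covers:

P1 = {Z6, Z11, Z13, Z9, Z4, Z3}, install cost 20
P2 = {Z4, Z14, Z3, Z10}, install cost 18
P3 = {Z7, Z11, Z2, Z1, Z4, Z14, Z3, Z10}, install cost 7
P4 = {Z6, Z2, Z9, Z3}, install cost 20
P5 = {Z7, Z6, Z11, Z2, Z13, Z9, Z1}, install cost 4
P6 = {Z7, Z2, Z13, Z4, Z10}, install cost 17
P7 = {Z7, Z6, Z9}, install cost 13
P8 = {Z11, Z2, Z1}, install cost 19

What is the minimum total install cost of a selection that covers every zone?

11

P3, P5 cover every zone at install cost 7 + 4 = 11.
Any cover uses at least 2 sensor positions; among all covering selections none totals below 11.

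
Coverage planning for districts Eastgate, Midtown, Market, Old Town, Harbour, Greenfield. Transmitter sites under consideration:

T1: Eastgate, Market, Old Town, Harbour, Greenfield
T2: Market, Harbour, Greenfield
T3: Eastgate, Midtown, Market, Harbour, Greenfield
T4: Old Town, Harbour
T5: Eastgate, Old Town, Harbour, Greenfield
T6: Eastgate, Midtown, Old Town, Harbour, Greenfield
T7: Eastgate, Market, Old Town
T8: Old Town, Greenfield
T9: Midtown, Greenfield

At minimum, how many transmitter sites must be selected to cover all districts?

T1, T3 together cover {Eastgate, Midtown, Market, Old Town, Harbour, Greenfield} — every district.
No single transmitter site contains all 6 districts, so 2 is optimal.

2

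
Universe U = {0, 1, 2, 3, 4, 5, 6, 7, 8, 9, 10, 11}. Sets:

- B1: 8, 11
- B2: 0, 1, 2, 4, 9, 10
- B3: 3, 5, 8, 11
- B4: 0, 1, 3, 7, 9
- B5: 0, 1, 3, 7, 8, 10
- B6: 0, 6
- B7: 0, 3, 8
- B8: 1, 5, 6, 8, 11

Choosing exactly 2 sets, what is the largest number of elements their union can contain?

10

Choosing B2, B3 covers {0, 1, 2, 3, 4, 5, 8, 9, 10, 11} — 10 elements.
No choice of 2 sets does better; here 6, 7 are left uncovered.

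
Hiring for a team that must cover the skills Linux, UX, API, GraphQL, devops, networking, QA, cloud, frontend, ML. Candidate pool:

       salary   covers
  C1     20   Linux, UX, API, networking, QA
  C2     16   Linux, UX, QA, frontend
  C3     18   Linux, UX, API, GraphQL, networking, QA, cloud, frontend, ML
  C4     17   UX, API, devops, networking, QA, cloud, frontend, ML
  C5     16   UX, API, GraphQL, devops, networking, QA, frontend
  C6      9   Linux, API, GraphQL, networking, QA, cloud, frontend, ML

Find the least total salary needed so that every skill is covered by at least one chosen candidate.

25

C5, C6 cover every skill at salary 16 + 9 = 25.
Any cover uses at least 2 candidates; among all covering selections none totals below 25.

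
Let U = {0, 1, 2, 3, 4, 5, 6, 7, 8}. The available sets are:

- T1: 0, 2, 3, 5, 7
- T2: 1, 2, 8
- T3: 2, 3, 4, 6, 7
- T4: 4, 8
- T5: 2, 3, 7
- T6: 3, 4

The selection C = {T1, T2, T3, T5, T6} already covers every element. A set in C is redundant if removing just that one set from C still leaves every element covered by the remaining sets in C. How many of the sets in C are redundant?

Drop T1: 0, 5 uncovered — not redundant.
Drop T2: 1, 8 uncovered — not redundant.
Drop T3: 6 uncovered — not redundant.
Drop T5: the rest still cover every element — redundant.
Drop T6: the rest still cover every element — redundant.
2 redundant: T5, T6.

2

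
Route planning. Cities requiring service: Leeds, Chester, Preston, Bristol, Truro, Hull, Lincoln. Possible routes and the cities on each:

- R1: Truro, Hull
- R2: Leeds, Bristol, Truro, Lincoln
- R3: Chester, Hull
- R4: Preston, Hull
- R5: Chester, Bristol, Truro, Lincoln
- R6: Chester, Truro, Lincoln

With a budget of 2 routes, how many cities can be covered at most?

6

Choosing R2, R3 covers {Leeds, Chester, Bristol, Truro, Hull, Lincoln} — 6 cities.
No choice of 2 routes does better; here Preston is left uncovered.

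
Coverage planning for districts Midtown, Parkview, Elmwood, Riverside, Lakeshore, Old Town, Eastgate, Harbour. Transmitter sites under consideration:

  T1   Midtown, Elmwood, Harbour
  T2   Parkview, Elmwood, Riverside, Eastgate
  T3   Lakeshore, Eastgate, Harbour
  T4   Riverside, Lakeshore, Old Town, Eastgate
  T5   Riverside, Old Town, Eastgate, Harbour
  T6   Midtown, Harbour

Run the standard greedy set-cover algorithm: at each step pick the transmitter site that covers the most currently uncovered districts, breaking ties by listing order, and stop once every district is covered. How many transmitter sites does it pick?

3

Pick 1: T2 covers 4 new districts (Parkview, Elmwood, Riverside, Eastgate).
Pick 2: T1 covers 2 new districts (Midtown, Harbour).
Pick 3: T4 covers 2 new districts (Lakeshore, Old Town).
Greedy uses 3 transmitter sites.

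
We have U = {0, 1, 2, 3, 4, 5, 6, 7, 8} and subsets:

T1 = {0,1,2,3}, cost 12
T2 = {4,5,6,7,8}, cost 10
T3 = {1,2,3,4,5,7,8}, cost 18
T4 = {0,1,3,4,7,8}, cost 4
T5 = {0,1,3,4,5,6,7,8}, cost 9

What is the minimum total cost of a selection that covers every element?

T1, T5 cover every element at cost 12 + 9 = 21.
Any cover uses at least 2 sets; among all covering selections none totals below 21.

21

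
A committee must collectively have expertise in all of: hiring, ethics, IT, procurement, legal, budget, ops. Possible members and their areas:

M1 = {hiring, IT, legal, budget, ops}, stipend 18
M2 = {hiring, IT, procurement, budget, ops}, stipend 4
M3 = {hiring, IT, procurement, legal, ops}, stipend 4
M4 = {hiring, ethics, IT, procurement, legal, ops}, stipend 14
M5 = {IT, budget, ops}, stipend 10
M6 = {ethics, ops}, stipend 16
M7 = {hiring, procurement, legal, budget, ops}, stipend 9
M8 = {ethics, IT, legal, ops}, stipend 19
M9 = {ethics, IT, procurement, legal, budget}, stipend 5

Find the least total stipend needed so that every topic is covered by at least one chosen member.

9

M2, M9 cover every topic at stipend 4 + 5 = 9.
Any cover uses at least 2 members; among all covering selections none totals below 9.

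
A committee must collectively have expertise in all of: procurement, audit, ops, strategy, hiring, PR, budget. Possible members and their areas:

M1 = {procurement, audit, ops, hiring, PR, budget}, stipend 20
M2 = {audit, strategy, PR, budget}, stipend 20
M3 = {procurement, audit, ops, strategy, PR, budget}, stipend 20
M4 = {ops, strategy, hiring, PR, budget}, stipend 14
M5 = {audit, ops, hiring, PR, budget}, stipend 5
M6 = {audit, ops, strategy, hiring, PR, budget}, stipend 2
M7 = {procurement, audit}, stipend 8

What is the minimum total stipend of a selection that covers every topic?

10

M6, M7 cover every topic at stipend 2 + 8 = 10.
Any cover uses at least 2 members; among all covering selections none totals below 10.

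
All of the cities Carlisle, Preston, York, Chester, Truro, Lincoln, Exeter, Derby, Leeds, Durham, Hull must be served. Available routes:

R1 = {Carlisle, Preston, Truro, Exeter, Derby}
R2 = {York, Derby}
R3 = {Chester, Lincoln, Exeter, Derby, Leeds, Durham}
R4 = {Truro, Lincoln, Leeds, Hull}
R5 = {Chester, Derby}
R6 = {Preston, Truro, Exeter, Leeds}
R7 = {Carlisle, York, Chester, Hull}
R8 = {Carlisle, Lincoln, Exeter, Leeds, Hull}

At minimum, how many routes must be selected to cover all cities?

3

R1, R3, R7 together cover {Carlisle, Preston, York, Chester, Truro, Lincoln, Exeter, Derby, Leeds, Durham, Hull} — every city.
No 2 of the 8 routes cover everything (all 28 pairs fall short), so 3 is minimum.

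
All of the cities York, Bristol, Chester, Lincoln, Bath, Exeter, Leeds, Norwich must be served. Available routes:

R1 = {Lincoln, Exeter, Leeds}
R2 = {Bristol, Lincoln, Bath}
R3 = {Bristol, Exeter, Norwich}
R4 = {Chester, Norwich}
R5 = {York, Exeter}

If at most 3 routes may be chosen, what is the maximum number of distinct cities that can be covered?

Choosing R1, R2, R4 covers {Bristol, Chester, Lincoln, Bath, Exeter, Leeds, Norwich} — 7 cities.
No choice of 3 routes does better; here York is left uncovered.

7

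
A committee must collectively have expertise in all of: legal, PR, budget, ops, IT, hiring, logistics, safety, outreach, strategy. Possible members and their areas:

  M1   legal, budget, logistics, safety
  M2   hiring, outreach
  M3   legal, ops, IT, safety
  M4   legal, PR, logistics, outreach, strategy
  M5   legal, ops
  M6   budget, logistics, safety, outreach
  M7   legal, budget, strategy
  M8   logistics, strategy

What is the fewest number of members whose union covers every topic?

M1, M2, M3, M4 together cover {legal, PR, budget, ops, IT, hiring, logistics, safety, outreach, strategy} — every topic.
No 3 of the 8 members cover everything (all 56 triples fall short), so 4 is minimum.

4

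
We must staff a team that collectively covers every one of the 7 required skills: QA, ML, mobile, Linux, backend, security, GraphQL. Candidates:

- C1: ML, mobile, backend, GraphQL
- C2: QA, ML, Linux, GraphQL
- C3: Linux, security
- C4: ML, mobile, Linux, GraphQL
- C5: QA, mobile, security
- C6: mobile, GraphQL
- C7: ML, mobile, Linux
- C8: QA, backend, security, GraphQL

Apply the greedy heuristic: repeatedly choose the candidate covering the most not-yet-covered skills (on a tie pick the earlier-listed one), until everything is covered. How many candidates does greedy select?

Pick 1: C1 covers 4 new skills (ML, mobile, backend, GraphQL).
Pick 2: C2 covers 2 new skills (QA, Linux).
Pick 3: C3 covers 1 new skills (security).
Greedy uses 3 candidates. (The true minimum is 2.)

3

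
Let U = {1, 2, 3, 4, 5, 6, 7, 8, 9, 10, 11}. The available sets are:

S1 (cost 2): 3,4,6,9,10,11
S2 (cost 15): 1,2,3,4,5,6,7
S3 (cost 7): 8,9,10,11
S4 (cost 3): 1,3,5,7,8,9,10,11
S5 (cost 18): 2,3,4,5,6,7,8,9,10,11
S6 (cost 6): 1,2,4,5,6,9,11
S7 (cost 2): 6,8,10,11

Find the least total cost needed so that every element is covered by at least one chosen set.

9

S4, S6 cover every element at cost 3 + 6 = 9.
Any cover uses at least 2 sets; among all covering selections none totals below 9.
Greedy by coverage-per-cost would pick S1, S4, S6 for 11 — worse than the optimum 9.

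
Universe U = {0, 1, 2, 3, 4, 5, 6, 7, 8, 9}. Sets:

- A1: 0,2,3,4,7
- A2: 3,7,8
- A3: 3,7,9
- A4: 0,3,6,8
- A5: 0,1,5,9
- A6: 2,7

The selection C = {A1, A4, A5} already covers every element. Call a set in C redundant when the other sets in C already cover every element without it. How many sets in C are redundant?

0

Drop A1: 2, 4, 7 uncovered — not redundant.
Drop A4: 6, 8 uncovered — not redundant.
Drop A5: 1, 5, 9 uncovered — not redundant.
None of the sets in C is redundant.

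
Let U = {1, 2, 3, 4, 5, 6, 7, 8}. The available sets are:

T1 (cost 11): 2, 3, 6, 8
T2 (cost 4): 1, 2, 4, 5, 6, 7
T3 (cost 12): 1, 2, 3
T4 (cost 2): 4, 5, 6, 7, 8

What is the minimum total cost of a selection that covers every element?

14

T3, T4 cover every element at cost 12 + 2 = 14.
Any cover uses at least 2 sets; among all covering selections none totals below 14.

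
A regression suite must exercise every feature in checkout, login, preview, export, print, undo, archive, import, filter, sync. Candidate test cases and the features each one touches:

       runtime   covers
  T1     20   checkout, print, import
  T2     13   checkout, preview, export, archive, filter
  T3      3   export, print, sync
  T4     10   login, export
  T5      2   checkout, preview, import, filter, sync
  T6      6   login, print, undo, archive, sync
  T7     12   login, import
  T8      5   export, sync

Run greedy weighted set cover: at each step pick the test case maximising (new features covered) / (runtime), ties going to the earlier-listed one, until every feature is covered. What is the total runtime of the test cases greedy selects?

Pick 1: T5 adds 5 new (checkout, preview, import, filter, sync) at runtime 2 (ratio 5/2).
Pick 2: T3 adds 2 new (export, print) at runtime 3 (ratio 2/3).
Pick 3: T6 adds 3 new (login, undo, archive) at runtime 6 (ratio 3/6).
Greedy total runtime: 2 + 3 + 6 = 11.

11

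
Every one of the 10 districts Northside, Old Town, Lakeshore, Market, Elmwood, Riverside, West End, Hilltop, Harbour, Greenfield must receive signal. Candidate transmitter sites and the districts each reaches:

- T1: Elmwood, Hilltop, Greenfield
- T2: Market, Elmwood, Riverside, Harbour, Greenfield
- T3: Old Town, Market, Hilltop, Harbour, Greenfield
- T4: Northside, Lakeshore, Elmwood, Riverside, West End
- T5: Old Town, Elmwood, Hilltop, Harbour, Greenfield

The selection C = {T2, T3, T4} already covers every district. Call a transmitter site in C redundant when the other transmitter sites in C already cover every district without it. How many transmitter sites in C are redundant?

1

Drop T2: the rest still cover every district — redundant.
Drop T3: Old Town, Hilltop uncovered — not redundant.
Drop T4: Northside, Lakeshore, West End uncovered — not redundant.
1 redundant: T2.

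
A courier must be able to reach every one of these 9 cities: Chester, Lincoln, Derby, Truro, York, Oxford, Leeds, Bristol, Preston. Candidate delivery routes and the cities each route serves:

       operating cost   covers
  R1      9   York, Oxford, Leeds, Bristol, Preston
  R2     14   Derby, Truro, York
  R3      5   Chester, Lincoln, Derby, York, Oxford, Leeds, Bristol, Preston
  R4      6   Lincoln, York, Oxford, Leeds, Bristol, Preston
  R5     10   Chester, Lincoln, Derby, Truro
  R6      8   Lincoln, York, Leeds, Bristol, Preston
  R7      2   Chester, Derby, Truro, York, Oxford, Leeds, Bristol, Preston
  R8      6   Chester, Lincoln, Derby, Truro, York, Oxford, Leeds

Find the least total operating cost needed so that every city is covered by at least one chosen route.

7

R3, R7 cover every city at operating cost 5 + 2 = 7.
Any cover uses at least 2 routes; among all covering selections none totals below 7.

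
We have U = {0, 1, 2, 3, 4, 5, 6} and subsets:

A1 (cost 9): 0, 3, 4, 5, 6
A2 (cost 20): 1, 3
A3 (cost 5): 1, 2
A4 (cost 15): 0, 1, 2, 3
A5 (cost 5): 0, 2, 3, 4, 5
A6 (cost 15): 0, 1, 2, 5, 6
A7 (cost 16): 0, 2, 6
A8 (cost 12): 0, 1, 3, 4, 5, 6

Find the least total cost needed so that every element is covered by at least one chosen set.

A1, A3 cover every element at cost 9 + 5 = 14.
Any cover uses at least 2 sets; among all covering selections none totals below 14.

14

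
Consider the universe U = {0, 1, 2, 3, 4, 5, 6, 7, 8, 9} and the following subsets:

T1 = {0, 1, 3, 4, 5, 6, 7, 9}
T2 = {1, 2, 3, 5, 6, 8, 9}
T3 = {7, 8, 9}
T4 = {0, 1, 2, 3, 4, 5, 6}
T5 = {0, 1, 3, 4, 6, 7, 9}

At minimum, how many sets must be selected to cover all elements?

2

T1, T2 together cover {0, 1, 2, 3, 4, 5, 6, 7, 8, 9} — every element.
No single set contains all 10 elements, so 2 is optimal.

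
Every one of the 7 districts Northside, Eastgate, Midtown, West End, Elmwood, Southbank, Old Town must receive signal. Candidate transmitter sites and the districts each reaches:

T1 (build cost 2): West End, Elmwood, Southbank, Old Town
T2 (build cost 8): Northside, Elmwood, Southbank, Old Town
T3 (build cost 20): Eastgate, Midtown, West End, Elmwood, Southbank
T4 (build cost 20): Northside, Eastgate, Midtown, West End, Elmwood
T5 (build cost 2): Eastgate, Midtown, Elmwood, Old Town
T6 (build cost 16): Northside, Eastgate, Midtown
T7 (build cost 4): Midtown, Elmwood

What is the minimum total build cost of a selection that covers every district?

T1, T2, T5 cover every district at build cost 2 + 8 + 2 = 12.
Any cover uses at least 2 transmitter sites; among all covering selections none totals below 12.

12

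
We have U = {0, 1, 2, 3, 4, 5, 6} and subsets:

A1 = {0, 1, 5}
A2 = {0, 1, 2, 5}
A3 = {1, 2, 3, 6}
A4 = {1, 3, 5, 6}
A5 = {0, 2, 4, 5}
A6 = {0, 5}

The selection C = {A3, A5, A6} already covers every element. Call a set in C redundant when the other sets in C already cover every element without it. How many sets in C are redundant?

Drop A3: 1, 3, 6 uncovered — not redundant.
Drop A5: 4 uncovered — not redundant.
Drop A6: the rest still cover every element — redundant.
1 redundant: A6.

1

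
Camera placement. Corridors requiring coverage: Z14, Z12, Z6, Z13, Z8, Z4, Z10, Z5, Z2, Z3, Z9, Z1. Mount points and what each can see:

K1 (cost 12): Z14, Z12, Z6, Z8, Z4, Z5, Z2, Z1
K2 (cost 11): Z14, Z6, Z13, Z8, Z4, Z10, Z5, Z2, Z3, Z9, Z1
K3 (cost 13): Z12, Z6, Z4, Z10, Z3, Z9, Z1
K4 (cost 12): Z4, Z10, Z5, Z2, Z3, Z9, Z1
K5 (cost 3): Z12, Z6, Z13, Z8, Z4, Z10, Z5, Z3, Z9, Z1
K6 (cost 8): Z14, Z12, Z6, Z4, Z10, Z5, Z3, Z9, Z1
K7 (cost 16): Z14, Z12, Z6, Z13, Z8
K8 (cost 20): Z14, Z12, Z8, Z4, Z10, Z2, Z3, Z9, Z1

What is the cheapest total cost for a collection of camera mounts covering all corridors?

K2, K5 cover every corridor at cost 11 + 3 = 14.
Any cover uses at least 2 camera mounts; among all covering selections none totals below 14.

14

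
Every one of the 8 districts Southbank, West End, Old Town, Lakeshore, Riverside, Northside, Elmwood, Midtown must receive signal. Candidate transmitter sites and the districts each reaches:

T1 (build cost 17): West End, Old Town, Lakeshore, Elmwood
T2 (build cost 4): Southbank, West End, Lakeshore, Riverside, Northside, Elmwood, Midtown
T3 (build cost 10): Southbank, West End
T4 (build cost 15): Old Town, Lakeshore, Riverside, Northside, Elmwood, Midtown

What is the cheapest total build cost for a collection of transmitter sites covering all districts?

19

T2, T4 cover every district at build cost 4 + 15 = 19.
Any cover uses at least 2 transmitter sites; among all covering selections none totals below 19.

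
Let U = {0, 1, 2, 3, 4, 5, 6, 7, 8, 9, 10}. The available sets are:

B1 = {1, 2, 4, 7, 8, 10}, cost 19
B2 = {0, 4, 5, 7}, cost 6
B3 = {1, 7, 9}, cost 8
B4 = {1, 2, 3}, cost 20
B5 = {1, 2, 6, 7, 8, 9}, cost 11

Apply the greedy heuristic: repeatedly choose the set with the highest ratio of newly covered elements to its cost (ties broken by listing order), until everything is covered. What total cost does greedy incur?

56

Pick 1: B2 adds 4 new (0, 4, 5, 7) at cost 6 (ratio 4/6).
Pick 2: B5 adds 5 new (1, 2, 6, 8, 9) at cost 11 (ratio 5/11).
Pick 3: B1 adds 1 new (10) at cost 19 (ratio 1/19).
Pick 4: B4 adds 1 new (3) at cost 20 (ratio 1/20).
Greedy total cost: 6 + 11 + 19 + 20 = 56.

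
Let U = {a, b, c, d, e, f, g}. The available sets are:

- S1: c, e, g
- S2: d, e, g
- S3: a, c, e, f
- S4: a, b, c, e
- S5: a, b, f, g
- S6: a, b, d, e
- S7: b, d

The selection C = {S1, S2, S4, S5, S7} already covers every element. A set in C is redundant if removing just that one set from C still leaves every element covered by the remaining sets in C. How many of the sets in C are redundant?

4

Drop S1: the rest still cover every element — redundant.
Drop S2: the rest still cover every element — redundant.
Drop S4: the rest still cover every element — redundant.
Drop S5: f uncovered — not redundant.
Drop S7: the rest still cover every element — redundant.
4 redundant: S1, S2, S4, S7.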